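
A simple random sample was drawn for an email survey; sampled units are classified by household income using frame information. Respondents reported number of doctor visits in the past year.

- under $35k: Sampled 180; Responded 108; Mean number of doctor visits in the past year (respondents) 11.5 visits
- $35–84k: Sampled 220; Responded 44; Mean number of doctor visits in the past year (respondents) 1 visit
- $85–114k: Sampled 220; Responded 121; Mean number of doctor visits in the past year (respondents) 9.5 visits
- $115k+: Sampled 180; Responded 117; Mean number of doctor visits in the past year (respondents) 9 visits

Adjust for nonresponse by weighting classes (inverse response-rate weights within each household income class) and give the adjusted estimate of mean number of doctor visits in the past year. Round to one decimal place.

Class response rates: under $35k 108/180 = 60%, $35–84k 44/220 = 20%, $85–114k 121/220 = 55%, $115k+ 117/180 = 65%.
Inverse-response-rate weighting restores each class to its sampled count, so class totals weight by n_sampled:
  under $35k: 180 × 11.5 = 2070
  $35–84k: 220 × 1 = 220
  $85–114k: 220 × 9.5 = 2090
  $115k+: 180 × 9 = 1620
Adjusted estimate = 6000 / 800 = 7.5 → 7.5.

7.5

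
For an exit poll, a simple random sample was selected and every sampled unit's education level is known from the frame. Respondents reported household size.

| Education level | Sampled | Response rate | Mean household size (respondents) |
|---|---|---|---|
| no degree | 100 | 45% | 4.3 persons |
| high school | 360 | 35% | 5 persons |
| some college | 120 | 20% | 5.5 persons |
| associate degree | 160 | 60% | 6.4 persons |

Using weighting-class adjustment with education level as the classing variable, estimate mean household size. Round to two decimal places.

5.29

Weighting each respondent by the inverse class response rate inflates each class back to its sampled size, so the class weight is n_sampled:
  no degree: 100 × 4.3 = 430
  high school: 360 × 5 = 1800
  some college: 120 × 5.5 = 660
  associate degree: 160 × 6.4 = 1024
Adjusted estimate = 3914 / 740 = 5.28919 → 5.29.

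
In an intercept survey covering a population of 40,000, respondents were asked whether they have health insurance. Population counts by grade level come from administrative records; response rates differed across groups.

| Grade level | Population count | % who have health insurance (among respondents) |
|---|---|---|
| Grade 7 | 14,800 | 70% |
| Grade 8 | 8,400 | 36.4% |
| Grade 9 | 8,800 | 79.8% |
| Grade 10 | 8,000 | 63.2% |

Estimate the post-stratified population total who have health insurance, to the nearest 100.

25,500

Estimated count per cell = population count × respondent percentage:
  Grade 7: 14,800 × 70% = 10,360
  Grade 8: 8,400 × 36.4% = 3057.6
  Grade 9: 8,800 × 79.8% = 7022.4
  Grade 10: 8,000 × 63.2% = 5056
Estimated total = 25,496 → 25,500.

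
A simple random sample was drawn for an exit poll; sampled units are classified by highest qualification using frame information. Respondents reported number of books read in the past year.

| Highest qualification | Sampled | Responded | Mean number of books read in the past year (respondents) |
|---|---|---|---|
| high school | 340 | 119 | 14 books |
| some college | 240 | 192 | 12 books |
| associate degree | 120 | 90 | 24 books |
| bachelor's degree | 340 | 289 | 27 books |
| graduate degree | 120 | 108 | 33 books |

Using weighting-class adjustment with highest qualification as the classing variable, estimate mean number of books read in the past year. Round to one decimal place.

Class response rates: high school 119/340 = 35%, some college 192/240 = 80%, associate degree 90/120 = 75%, bachelor's degree 289/340 = 85%, graduate degree 108/120 = 90%.
Inverse-response-rate weighting restores each class to its sampled count, so class totals weight by n_sampled:
  high school: 340 × 14 = 4760
  some college: 240 × 12 = 2880
  associate degree: 120 × 24 = 2880
  bachelor's degree: 340 × 27 = 9180
  graduate degree: 120 × 33 = 3960
Adjusted estimate = 23,660 / 1,160 = 20.3966 → 20.4.

20.4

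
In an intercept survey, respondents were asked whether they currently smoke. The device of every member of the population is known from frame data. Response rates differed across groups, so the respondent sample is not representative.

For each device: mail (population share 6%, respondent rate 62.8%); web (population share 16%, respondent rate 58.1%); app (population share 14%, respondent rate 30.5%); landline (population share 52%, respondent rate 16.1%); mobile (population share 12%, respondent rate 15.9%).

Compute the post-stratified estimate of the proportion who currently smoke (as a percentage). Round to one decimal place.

Each cell contributes population-share × respondent value:
  mail: 0.06 × 62.8 = 3.768
  web: 0.16 × 58.1 = 9.296
  app: 0.14 × 30.5 = 4.27
  landline: 0.52 × 16.1 = 8.372
  mobile: 0.12 × 15.9 = 1.908
Post-stratified estimate = 27.614 → 27.6%.

27.6%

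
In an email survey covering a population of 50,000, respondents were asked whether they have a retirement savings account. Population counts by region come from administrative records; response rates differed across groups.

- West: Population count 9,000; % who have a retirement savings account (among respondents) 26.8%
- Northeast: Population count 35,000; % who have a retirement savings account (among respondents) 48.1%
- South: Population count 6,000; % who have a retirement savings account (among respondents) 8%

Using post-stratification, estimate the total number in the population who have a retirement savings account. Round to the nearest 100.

19,700

Apply each group's respondent rate to its population count:
  West: 9,000 × 26.8% = 2412
  Northeast: 35,000 × 48.1% = 16,835
  South: 6,000 × 8% = 480
Estimated total = 19,727 → 19,700.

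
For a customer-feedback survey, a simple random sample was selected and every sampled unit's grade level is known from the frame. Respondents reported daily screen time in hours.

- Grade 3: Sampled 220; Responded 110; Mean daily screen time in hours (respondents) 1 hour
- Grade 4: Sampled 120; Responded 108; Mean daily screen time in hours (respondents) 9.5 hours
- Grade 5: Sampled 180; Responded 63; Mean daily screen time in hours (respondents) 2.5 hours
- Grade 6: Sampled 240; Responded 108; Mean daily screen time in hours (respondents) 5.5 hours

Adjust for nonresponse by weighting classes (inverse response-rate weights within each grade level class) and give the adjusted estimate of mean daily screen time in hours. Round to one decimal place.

Response rates by class: Grade 3 110/220 = 50%, Grade 4 108/120 = 90%, Grade 5 63/180 = 35%, Grade 6 108/240 = 45%.
With weight = n_sampled/n_responded per class, the weighted class total is n_sampled:
  Grade 3: 220 × 1 = 220
  Grade 4: 120 × 9.5 = 1140
  Grade 5: 180 × 2.5 = 450
  Grade 6: 240 × 5.5 = 1320
Adjusted estimate = 3130 / 760 = 4.11842 → 4.1.

4.1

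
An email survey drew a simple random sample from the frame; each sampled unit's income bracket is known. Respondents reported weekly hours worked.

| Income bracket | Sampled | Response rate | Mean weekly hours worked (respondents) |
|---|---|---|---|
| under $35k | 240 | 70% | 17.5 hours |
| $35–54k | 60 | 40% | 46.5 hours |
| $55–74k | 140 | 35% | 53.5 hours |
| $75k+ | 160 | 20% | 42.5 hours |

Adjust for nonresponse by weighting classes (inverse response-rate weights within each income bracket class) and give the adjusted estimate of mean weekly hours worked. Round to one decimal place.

35.5

Weighting each respondent by the inverse class response rate inflates each class back to its sampled size, so the class weight is n_sampled:
  under $35k: 240 × 17.5 = 4200
  $35–54k: 60 × 46.5 = 2790
  $55–74k: 140 × 53.5 = 7490
  $75k+: 160 × 42.5 = 6800
Adjusted estimate = 21,280 / 600 = 35.4667 → 35.5.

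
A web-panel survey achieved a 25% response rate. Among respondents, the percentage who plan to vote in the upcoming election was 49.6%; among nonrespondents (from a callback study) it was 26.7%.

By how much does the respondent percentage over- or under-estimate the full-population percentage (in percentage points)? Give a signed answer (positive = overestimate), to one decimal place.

Nonresponse fraction = 1 − 0.25 = 0.75.
Bias = (nonresponse fraction) × (respondent percentage − nonrespondent percentage)
     = 0.75 × (49.6 − 26.7) = 0.75 × 22.9 = 17.175.

+17.2 percentage points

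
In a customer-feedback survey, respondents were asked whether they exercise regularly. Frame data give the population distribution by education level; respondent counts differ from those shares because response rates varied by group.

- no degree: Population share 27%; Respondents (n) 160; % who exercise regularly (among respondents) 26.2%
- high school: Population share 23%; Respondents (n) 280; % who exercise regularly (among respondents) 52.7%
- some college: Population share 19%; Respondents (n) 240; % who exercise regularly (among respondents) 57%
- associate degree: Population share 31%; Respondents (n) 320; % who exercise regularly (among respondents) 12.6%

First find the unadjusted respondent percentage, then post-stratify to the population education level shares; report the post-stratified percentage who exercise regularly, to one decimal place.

Without adjustment, the pooled respondent share is:
  (160/1000)×26.2 + (280/1000)×52.7 + (240/1000)×57 + (320/1000)×12.6 = 36.66%
Post-stratifying to population shares instead:
  0.27×26.2 + 0.23×52.7 + 0.19×57 + 0.31×12.6 = 33.931%

33.9%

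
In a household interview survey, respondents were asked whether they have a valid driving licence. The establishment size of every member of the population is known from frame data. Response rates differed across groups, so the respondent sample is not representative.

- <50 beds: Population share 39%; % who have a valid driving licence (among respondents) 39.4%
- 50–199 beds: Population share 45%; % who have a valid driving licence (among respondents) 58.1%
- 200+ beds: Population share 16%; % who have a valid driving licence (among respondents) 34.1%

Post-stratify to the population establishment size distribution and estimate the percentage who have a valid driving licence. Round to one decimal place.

Each cell contributes population-share × respondent value:
  <50 beds: 0.39 × 39.4 = 15.366
  50–199 beds: 0.45 × 58.1 = 26.145
  200+ beds: 0.16 × 34.1 = 5.456
Post-stratified estimate = 46.967 → 47.0%.

47.0%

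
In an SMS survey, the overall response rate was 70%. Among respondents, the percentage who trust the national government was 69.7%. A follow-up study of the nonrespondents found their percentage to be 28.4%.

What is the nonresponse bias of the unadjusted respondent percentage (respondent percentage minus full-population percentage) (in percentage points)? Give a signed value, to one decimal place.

+12.4 percentage points

Nonresponse fraction = 1 − 0.7 = 0.3.
Bias = (nonresponse fraction) × (respondent percentage − nonrespondent percentage)
     = 0.3 × (69.7 − 28.4) = 0.3 × 41.3 = 12.39.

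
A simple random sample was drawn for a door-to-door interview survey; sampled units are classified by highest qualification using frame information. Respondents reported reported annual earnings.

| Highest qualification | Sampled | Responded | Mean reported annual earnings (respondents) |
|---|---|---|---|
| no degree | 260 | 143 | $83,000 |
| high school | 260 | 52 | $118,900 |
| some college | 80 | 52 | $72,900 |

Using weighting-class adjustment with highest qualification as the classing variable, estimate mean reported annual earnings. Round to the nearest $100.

$97,200

Response rates by class: no degree 143/260 = 55%, high school 52/260 = 20%, some college 52/80 = 65%.
Inverse-response-rate weighting restores each class to its sampled count, so class totals weight by n_sampled:
  no degree: 260 × 83,000 = 21,580,000
  high school: 260 × 118,900 = 30,914,000
  some college: 80 × 72,900 = 5,832,000
Adjusted estimate = 58,326,000 / 600 = 97,210 → $97,200.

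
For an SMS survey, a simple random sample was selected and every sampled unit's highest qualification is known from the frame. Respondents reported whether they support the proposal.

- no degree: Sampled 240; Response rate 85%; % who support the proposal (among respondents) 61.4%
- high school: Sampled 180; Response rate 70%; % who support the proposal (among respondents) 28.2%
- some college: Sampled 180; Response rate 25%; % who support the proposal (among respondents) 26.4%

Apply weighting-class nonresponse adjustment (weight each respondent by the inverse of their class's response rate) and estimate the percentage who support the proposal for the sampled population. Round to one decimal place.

Weighting each respondent by the inverse class response rate inflates each class back to its sampled size, so the class weight is n_sampled:
  no degree: 240 × 61.4 = 14,736
  high school: 180 × 28.2 = 5076
  some college: 180 × 26.4 = 4752
Adjusted estimate = 24,564 / 600 = 40.94 → 40.9%.

40.9%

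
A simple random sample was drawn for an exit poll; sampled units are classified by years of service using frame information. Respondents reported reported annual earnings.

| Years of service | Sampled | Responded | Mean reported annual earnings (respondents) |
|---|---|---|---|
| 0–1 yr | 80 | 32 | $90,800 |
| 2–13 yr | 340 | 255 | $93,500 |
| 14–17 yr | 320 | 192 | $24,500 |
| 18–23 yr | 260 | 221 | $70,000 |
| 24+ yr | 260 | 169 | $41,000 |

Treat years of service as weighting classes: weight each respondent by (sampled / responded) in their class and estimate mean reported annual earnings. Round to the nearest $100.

Class response rates: 0–1 yr 32/80 = 40%, 2–13 yr 255/340 = 75%, 14–17 yr 192/320 = 60%, 18–23 yr 221/260 = 85%, 24+ yr 169/260 = 65%.
Inverse-response-rate weighting restores each class to its sampled count, so class totals weight by n_sampled:
  0–1 yr: 80 × 90,800 = 7,264,000
  2–13 yr: 340 × 93,500 = 31,790,000
  14–17 yr: 320 × 24,500 = 7,840,000
  18–23 yr: 260 × 70,000 = 18,200,000
  24+ yr: 260 × 41,000 = 10,660,000
Adjusted estimate = 75,754,000 / 1,260 = 60122.2 → $60,100.

$60,100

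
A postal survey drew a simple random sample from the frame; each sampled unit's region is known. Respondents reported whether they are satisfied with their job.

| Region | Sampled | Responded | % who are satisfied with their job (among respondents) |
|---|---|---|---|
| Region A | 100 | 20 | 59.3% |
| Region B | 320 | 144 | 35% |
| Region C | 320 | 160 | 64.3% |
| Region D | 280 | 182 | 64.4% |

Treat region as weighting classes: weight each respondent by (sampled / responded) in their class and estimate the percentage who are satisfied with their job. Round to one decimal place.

Class response rates: Region A 20/100 = 20%, Region B 144/320 = 45%, Region C 160/320 = 50%, Region D 182/280 = 65%.
Each respondent's weight = sampled/responded in their class; summing within a class gives n_sampled, so:
  Region A: 100 × 59.3 = 5930
  Region B: 320 × 35 = 11,200
  Region C: 320 × 64.3 = 20,576
  Region D: 280 × 64.4 = 18,032
Adjusted estimate = 55,738 / 1,020 = 54.6451 → 54.6%.

54.6%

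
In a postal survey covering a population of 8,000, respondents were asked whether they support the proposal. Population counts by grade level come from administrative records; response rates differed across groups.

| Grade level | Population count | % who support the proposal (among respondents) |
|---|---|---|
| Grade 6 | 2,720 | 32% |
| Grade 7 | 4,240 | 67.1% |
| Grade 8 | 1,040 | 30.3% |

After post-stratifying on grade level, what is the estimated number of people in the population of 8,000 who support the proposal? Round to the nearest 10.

Estimated count per cell = population count × respondent percentage:
  Grade 6: 2,720 × 32% = 870.4
  Grade 7: 4,240 × 67.1% = 2845.04
  Grade 8: 1,040 × 30.3% = 315.12
Estimated total = 4030.56 → 4,030.

4,030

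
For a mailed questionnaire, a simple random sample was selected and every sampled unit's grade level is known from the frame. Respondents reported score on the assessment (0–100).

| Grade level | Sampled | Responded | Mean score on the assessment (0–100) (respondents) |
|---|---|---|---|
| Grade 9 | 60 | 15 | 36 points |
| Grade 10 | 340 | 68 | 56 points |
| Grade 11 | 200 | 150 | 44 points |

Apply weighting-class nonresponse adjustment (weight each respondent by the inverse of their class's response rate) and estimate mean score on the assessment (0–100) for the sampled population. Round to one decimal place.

Class response rates: Grade 9 15/60 = 25%, Grade 10 68/340 = 20%, Grade 11 150/200 = 75%.
Inverse-response-rate weighting restores each class to its sampled count, so class totals weight by n_sampled:
  Grade 9: 60 × 36 = 2160
  Grade 10: 340 × 56 = 19,040
  Grade 11: 200 × 44 = 8800
Adjusted estimate = 30,000 / 600 = 50 → 50.0.

50.0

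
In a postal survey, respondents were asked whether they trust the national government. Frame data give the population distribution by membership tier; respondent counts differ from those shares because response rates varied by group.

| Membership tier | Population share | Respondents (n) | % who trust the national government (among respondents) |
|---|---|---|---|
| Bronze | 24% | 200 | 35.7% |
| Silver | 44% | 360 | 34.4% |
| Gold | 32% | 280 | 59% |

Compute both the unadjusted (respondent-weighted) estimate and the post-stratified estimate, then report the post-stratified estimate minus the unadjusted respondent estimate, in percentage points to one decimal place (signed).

-0.3 percentage points

Unadjusted (pooled respondent) estimate weights by respondent counts:
  (200/840)×35.7 + (360/840)×34.4 + (280/840)×59 = 42.9095%
Reweighting by population membership tier shares:
  0.24×35.7 + 0.44×34.4 + 0.32×59 = 42.584%
Difference = 42.584 − 42.9095 = -0.3255 pp.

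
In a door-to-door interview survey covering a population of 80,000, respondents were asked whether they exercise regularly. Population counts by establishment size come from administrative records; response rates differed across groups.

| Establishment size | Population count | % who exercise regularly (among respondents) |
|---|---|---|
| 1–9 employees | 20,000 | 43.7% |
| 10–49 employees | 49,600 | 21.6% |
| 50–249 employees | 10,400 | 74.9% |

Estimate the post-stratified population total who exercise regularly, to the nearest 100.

Apply each group's respondent rate to its population count:
  1–9 employees: 20,000 × 43.7% = 8740
  10–49 employees: 49,600 × 21.6% = 10713.6
  50–249 employees: 10,400 × 74.9% = 7789.6
Estimated total = 27243.2 → 27,200.

27,200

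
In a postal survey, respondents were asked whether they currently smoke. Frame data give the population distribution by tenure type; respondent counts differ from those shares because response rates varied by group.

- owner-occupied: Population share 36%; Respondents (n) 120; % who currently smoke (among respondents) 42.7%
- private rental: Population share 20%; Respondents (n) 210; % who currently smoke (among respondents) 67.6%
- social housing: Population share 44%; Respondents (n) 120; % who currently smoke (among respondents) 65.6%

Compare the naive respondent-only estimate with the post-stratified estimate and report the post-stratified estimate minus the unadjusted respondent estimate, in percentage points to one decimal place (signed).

-2.7 percentage points

Naive respondent-only estimate (weights = respondent counts):
  (120/450)×42.7 + (210/450)×67.6 + (120/450)×65.6 = 60.4267%
Post-stratified estimate weights by population shares:
  0.36×42.7 + 0.2×67.6 + 0.44×65.6 = 57.756%
Difference = 57.756 − 60.4267 = -2.6707 pp.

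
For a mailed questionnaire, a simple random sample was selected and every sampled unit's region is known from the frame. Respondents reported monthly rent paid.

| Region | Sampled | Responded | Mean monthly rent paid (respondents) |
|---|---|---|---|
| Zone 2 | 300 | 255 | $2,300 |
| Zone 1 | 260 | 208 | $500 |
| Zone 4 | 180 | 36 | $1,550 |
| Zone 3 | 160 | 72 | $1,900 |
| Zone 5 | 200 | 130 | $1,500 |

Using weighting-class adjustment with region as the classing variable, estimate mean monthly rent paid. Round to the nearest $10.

Response rates by class: Zone 2 255/300 = 85%, Zone 1 208/260 = 80%, Zone 4 36/180 = 20%, Zone 3 72/160 = 45%, Zone 5 130/200 = 65%.
Each respondent's weight = sampled/responded in their class; summing within a class gives n_sampled, so:
  Zone 2: 300 × 2300 = 690,000
  Zone 1: 260 × 500 = 130,000
  Zone 4: 180 × 1550 = 279,000
  Zone 3: 160 × 1900 = 304,000
  Zone 5: 200 × 1500 = 300,000
Adjusted estimate = 1,703,000 / 1,100 = 1548.18 → $1,550.

$1,550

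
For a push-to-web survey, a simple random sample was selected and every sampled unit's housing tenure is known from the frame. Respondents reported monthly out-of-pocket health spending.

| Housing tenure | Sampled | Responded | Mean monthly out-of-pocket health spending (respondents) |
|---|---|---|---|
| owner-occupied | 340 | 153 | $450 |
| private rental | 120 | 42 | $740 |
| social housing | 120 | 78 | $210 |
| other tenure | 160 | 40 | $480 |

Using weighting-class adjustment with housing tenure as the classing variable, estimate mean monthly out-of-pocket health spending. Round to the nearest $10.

$460

Response rates by class: owner-occupied 153/340 = 45%, private rental 42/120 = 35%, social housing 78/120 = 65%, other tenure 40/160 = 25%.
Weighting each respondent by the inverse class response rate inflates each class back to its sampled size, so the class weight is n_sampled:
  owner-occupied: 340 × 450 = 153,000
  private rental: 120 × 740 = 88,800
  social housing: 120 × 210 = 25,200
  other tenure: 160 × 480 = 76,800
Adjusted estimate = 343,800 / 740 = 464.595 → $460.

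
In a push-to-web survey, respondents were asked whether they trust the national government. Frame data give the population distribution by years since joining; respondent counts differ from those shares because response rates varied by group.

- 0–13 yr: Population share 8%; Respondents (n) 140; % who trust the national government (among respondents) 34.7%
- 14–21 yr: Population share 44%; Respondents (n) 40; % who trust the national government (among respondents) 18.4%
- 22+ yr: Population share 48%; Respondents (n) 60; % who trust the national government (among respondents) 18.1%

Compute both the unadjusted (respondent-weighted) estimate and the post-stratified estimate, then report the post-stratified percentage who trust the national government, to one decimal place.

19.6%

Unadjusted (pooled respondent) estimate weights by respondent counts:
  (140/240)×34.7 + (40/240)×18.4 + (60/240)×18.1 = 27.8333%
Post-stratifying to population shares instead:
  0.08×34.7 + 0.44×18.4 + 0.48×18.1 = 19.56%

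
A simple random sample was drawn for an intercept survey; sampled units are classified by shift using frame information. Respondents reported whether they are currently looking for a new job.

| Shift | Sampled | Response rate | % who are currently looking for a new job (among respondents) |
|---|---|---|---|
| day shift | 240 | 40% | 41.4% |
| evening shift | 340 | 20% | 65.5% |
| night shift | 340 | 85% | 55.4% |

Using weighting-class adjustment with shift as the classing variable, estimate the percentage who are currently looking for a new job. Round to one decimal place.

55.5%

Weighting each respondent by the inverse class response rate inflates each class back to its sampled size, so the class weight is n_sampled:
  day shift: 240 × 41.4 = 9936
  evening shift: 340 × 65.5 = 22,270
  night shift: 340 × 55.4 = 18,836
Adjusted estimate = 51,042 / 920 = 55.4804 → 55.5%.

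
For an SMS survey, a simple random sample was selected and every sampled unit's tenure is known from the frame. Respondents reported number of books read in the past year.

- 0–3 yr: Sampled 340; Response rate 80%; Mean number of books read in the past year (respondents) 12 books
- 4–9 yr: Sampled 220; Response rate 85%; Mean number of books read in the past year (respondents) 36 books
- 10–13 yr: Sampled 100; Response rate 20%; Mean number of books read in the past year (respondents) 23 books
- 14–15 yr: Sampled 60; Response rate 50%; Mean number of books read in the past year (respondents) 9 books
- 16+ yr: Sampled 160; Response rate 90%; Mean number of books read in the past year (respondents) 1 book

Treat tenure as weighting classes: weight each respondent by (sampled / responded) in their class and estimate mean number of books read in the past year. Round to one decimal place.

17.0

Weighting each respondent by the inverse class response rate inflates each class back to its sampled size, so the class weight is n_sampled:
  0–3 yr: 340 × 12 = 4080
  4–9 yr: 220 × 36 = 7920
  10–13 yr: 100 × 23 = 2300
  14–15 yr: 60 × 9 = 540
  16+ yr: 160 × 1 = 160
Adjusted estimate = 15,000 / 880 = 17.0455 → 17.0.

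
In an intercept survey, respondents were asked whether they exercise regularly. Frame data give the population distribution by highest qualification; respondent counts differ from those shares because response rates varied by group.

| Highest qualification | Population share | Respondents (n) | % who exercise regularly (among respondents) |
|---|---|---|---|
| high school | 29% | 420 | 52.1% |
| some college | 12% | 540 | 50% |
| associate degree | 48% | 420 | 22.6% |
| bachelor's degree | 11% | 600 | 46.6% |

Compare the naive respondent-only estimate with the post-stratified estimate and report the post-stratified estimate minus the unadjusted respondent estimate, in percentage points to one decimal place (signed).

Naive respondent-only estimate (weights = respondent counts):
  (420/1980)×52.1 + (540/1980)×50 + (420/1980)×22.6 + (600/1980)×46.6 = 43.603%
Reweighting by population highest qualification shares:
  0.29×52.1 + 0.12×50 + 0.48×22.6 + 0.11×46.6 = 37.083%
Difference = 37.083 − 43.603 = -6.52 pp.

-6.5 percentage points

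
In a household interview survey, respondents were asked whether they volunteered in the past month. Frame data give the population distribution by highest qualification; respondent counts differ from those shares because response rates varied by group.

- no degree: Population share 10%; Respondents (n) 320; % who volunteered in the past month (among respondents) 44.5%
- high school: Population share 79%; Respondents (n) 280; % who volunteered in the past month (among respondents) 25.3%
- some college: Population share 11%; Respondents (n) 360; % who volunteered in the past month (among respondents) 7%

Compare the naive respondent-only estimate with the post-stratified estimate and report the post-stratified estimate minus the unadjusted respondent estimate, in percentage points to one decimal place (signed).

Naive respondent-only estimate (weights = respondent counts):
  (320/960)×44.5 + (280/960)×25.3 + (360/960)×7 = 24.8375%
Post-stratified estimate weights by population shares:
  0.1×44.5 + 0.79×25.3 + 0.11×7 = 25.207%
Difference = 25.207 − 24.8375 = 0.3695 pp.

+0.4 percentage points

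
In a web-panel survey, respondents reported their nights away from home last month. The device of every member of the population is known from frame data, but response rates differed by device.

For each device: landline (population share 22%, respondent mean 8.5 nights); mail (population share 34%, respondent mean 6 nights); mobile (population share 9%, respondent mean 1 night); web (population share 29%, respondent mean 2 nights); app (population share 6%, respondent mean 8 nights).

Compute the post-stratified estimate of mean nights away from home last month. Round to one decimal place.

Reweight to the known device distribution:
  landline: 0.22 × 8.5 = 1.87
  mail: 0.34 × 6 = 2.04
  mobile: 0.09 × 1 = 0.09
  web: 0.29 × 2 = 0.58
  app: 0.06 × 8 = 0.48
Post-stratified estimate = 5.06 → 5.1.

5.1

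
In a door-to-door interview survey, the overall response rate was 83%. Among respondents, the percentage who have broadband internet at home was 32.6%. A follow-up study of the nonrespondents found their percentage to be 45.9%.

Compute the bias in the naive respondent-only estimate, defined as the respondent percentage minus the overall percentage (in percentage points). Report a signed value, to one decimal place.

Nonresponse fraction = 1 − 0.83 = 0.17.
Bias = (nonresponse fraction) × (respondent percentage − nonrespondent percentage)
     = 0.17 × (32.6 − 45.9) = 0.17 × -13.3 = -2.261.

-2.3 percentage points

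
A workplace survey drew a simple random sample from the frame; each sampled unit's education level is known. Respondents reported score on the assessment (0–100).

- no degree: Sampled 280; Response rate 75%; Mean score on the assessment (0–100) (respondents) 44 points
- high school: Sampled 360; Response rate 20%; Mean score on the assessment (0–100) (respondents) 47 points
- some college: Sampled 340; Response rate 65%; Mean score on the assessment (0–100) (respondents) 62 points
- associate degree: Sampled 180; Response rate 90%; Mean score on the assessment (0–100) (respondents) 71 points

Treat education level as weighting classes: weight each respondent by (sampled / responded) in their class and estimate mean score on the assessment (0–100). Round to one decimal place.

With weight = n_sampled/n_responded per class, the weighted class total is n_sampled:
  no degree: 280 × 44 = 12,320
  high school: 360 × 47 = 16,920
  some college: 340 × 62 = 21,080
  associate degree: 180 × 71 = 12,780
Adjusted estimate = 63,100 / 1,160 = 54.3966 → 54.4.

54.4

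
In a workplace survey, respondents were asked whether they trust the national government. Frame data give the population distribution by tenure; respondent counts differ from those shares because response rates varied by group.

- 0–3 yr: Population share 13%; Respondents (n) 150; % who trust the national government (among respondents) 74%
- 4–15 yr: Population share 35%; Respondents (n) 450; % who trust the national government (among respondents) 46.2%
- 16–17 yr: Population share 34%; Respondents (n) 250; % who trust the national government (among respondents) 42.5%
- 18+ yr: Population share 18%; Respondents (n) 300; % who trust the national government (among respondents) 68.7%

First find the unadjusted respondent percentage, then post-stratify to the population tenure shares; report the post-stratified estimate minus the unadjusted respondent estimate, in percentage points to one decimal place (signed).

Naive respondent-only estimate (weights = respondent counts):
  (150/1150)×74 + (450/1150)×46.2 + (250/1150)×42.5 + (300/1150)×68.7 = 54.8913%
Post-stratified estimate weights by population shares:
  0.13×74 + 0.35×46.2 + 0.34×42.5 + 0.18×68.7 = 52.606%
Difference = 52.606 − 54.8913 = -2.2853 pp.

-2.3 percentage points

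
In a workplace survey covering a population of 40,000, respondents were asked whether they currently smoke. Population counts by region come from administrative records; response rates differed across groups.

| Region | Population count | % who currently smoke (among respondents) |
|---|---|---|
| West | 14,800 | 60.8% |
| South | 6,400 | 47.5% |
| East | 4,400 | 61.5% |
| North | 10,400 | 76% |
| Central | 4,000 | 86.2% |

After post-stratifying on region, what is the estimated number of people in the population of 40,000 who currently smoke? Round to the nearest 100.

26,100

Each cell contributes its population count × the respondent rate:
  West: 14,800 × 60.8% = 8998.4
  South: 6,400 × 47.5% = 3040
  East: 4,400 × 61.5% = 2706
  North: 10,400 × 76% = 7904
  Central: 4,000 × 86.2% = 3448
Estimated total = 26096.4 → 26,100.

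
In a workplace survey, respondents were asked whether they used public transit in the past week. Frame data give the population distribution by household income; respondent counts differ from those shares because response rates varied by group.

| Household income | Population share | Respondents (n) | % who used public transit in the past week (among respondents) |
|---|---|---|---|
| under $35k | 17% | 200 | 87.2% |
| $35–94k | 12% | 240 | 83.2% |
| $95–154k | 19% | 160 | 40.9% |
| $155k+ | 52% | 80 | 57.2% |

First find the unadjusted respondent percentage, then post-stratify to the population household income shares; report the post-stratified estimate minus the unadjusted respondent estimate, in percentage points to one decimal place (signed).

Without adjustment, the pooled respondent share is:
  (200/680)×87.2 + (240/680)×83.2 + (160/680)×40.9 + (80/680)×57.2 = 71.3647%
Post-stratified estimate weights by population shares:
  0.17×87.2 + 0.12×83.2 + 0.19×40.9 + 0.52×57.2 = 62.323%
Difference = 62.323 − 71.3647 = -9.0417 pp.

-9.0 percentage points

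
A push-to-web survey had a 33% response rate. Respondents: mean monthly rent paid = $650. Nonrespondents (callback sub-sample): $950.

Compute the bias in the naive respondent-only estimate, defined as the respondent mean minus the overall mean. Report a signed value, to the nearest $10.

Nonresponse fraction = 1 − 0.33 = 0.67.
Bias = (nonresponse fraction) × (respondent mean − nonrespondent mean)
     = 0.67 × (650 − 950) = 0.67 × -300 = -201.

-$200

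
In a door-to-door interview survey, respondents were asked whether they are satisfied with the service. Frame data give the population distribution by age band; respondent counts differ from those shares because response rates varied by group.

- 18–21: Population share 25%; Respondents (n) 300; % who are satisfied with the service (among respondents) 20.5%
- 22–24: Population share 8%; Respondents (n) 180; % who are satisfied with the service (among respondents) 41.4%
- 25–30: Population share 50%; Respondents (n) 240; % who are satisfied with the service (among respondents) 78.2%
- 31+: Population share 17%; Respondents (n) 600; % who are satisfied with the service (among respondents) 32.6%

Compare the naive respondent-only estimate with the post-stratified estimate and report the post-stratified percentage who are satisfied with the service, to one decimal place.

53.1%

Naive respondent-only estimate (weights = respondent counts):
  (300/1320)×20.5 + (180/1320)×41.4 + (240/1320)×78.2 + (600/1320)×32.6 = 39.3409%
Post-stratifying to population shares instead:
  0.25×20.5 + 0.08×41.4 + 0.5×78.2 + 0.17×32.6 = 53.079%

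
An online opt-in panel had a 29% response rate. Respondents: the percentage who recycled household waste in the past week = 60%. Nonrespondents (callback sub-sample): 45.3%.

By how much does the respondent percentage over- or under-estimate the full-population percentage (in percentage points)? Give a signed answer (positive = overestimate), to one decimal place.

Nonresponse fraction = 1 − 0.29 = 0.71.
Bias = (nonresponse fraction) × (respondent percentage − nonrespondent percentage)
     = 0.71 × (60 − 45.3) = 0.71 × 14.7 = 10.437.

+10.4 percentage points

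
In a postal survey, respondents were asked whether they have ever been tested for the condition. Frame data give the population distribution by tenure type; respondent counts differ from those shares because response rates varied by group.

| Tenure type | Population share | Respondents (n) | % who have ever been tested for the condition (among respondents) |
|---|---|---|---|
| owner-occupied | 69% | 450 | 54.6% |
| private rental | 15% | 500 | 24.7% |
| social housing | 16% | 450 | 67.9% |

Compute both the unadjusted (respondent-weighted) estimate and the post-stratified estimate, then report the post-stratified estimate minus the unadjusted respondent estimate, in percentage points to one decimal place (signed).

Without adjustment, the pooled respondent share is:
  (450/1400)×54.6 + (500/1400)×24.7 + (450/1400)×67.9 = 48.1964%
Post-stratifying to population shares instead:
  0.69×54.6 + 0.15×24.7 + 0.16×67.9 = 52.243%
Difference = 52.243 − 48.1964 = 4.0466 pp.

+4.0 percentage points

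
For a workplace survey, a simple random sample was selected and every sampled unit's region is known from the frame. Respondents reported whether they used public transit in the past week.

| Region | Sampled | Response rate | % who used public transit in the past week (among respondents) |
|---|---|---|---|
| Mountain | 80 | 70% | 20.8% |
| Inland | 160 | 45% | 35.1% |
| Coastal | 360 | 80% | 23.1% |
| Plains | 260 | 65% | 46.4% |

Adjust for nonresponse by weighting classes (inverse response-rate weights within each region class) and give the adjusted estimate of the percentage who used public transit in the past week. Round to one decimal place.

32.2%

Inverse-response-rate weighting restores each class to its sampled count, so class totals weight by n_sampled:
  Mountain: 80 × 20.8 = 1664
  Inland: 160 × 35.1 = 5616
  Coastal: 360 × 23.1 = 8316
  Plains: 260 × 46.4 = 12,064
Adjusted estimate = 27,660 / 860 = 32.1628 → 32.2%.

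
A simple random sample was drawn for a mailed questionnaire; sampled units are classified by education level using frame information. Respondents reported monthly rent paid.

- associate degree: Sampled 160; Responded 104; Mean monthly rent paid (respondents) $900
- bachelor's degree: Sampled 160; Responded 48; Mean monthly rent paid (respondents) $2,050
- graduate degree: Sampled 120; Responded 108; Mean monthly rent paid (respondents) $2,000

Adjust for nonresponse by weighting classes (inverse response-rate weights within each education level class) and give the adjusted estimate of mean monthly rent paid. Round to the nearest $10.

Class response rates: associate degree 104/160 = 65%, bachelor's degree 48/160 = 30%, graduate degree 108/120 = 90%.
Each respondent's weight = sampled/responded in their class; summing within a class gives n_sampled, so:
  associate degree: 160 × 900 = 144,000
  bachelor's degree: 160 × 2050 = 328,000
  graduate degree: 120 × 2000 = 240,000
Adjusted estimate = 712,000 / 440 = 1618.18 → $1,620.

$1,620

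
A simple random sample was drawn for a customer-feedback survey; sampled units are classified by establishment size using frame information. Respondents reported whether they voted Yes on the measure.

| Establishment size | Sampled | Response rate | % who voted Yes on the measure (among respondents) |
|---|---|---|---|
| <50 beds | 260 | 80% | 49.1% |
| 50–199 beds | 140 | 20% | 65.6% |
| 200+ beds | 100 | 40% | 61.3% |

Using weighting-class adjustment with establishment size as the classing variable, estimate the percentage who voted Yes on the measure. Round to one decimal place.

Inverse-response-rate weighting restores each class to its sampled count, so class totals weight by n_sampled:
  <50 beds: 260 × 49.1 = 12,766
  50–199 beds: 140 × 65.6 = 9184
  200+ beds: 100 × 61.3 = 6130
Adjusted estimate = 28,080 / 500 = 56.16 → 56.2%.

56.2%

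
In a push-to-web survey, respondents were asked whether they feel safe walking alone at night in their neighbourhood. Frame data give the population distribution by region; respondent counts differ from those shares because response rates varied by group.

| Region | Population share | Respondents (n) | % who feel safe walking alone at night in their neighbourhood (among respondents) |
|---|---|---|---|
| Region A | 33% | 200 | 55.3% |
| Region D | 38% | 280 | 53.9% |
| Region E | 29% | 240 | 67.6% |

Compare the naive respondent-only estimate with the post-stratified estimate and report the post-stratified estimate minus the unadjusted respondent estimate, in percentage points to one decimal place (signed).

-0.5 percentage points

Naive respondent-only estimate (weights = respondent counts):
  (200/720)×55.3 + (280/720)×53.9 + (240/720)×67.6 = 58.8556%
Post-stratifying to population shares instead:
  0.33×55.3 + 0.38×53.9 + 0.29×67.6 = 58.335%
Difference = 58.335 − 58.8556 = -0.5206 pp.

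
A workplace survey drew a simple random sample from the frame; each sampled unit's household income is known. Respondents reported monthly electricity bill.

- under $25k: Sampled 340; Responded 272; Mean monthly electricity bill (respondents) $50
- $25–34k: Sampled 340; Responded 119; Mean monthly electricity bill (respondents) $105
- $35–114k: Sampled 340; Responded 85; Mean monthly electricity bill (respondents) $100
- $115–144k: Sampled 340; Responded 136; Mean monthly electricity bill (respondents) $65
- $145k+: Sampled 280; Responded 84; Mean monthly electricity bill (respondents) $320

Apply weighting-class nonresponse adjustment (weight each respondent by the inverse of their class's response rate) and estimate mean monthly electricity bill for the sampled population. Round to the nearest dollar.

$121

Class response rates: under $25k 272/340 = 80%, $25–34k 119/340 = 35%, $35–114k 85/340 = 25%, $115–144k 136/340 = 40%, $145k+ 84/280 = 30%.
With weight = n_sampled/n_responded per class, the weighted class total is n_sampled:
  under $25k: 340 × 50 = 17,000
  $25–34k: 340 × 105 = 35,700
  $35–114k: 340 × 100 = 34,000
  $115–144k: 340 × 65 = 22,100
  $145k+: 280 × 320 = 89,600
Adjusted estimate = 198,400 / 1,640 = 120.976 → $121.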